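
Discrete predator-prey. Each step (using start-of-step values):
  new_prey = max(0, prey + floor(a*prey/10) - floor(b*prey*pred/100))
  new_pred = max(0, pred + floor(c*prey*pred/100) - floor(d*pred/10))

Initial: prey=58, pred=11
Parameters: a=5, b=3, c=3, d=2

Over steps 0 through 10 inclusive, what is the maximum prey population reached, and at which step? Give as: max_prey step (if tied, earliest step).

Step 1: prey: 58+29-19=68; pred: 11+19-2=28
Step 2: prey: 68+34-57=45; pred: 28+57-5=80
Step 3: prey: 45+22-108=0; pred: 80+108-16=172
Step 4: prey: 0+0-0=0; pred: 172+0-34=138
Step 5: prey: 0+0-0=0; pred: 138+0-27=111
Step 6: prey: 0+0-0=0; pred: 111+0-22=89
Step 7: prey: 0+0-0=0; pred: 89+0-17=72
Step 8: prey: 0+0-0=0; pred: 72+0-14=58
Step 9: prey: 0+0-0=0; pred: 58+0-11=47
Step 10: prey: 0+0-0=0; pred: 47+0-9=38
Max prey = 68 at step 1

Answer: 68 1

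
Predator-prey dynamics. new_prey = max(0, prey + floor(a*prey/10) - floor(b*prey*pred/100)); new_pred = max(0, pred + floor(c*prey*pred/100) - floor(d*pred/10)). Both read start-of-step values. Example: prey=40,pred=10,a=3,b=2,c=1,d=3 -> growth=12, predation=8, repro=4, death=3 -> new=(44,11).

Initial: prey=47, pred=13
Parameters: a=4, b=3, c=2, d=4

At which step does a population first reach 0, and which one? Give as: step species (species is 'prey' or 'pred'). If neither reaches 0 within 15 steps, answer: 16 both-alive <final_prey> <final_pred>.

Step 1: prey: 47+18-18=47; pred: 13+12-5=20
Step 2: prey: 47+18-28=37; pred: 20+18-8=30
Step 3: prey: 37+14-33=18; pred: 30+22-12=40
Step 4: prey: 18+7-21=4; pred: 40+14-16=38
Step 5: prey: 4+1-4=1; pred: 38+3-15=26
Step 6: prey: 1+0-0=1; pred: 26+0-10=16
Step 7: prey: 1+0-0=1; pred: 16+0-6=10
Step 8: prey: 1+0-0=1; pred: 10+0-4=6
Step 9: prey: 1+0-0=1; pred: 6+0-2=4
Step 10: prey: 1+0-0=1; pred: 4+0-1=3
Step 11: prey: 1+0-0=1; pred: 3+0-1=2
Step 12: prey: 1+0-0=1; pred: 2+0-0=2
Steps 13-15: state stable at prey=1, pred=2 (no change)
No extinction within 15 steps

Answer: 16 both-alive 1 2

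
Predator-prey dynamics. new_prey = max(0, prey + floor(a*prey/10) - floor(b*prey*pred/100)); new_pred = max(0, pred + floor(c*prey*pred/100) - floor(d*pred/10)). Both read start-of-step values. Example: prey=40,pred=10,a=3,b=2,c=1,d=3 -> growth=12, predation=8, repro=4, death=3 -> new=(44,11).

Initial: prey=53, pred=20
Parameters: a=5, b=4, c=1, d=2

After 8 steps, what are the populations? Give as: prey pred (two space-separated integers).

Answer: 1 11

Derivation:
Step 1: prey: 53+26-42=37; pred: 20+10-4=26
Step 2: prey: 37+18-38=17; pred: 26+9-5=30
Step 3: prey: 17+8-20=5; pred: 30+5-6=29
Step 4: prey: 5+2-5=2; pred: 29+1-5=25
Step 5: prey: 2+1-2=1; pred: 25+0-5=20
Step 6: prey: 1+0-0=1; pred: 20+0-4=16
Step 7: prey: 1+0-0=1; pred: 16+0-3=13
Step 8: prey: 1+0-0=1; pred: 13+0-2=11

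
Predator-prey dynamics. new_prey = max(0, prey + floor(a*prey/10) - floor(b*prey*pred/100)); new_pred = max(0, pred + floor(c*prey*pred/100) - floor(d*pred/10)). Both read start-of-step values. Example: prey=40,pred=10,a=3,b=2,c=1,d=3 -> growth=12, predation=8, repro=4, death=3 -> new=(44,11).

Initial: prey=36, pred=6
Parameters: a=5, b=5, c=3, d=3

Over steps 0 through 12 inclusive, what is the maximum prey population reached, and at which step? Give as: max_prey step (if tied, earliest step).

Answer: 44 1

Derivation:
Step 1: prey: 36+18-10=44; pred: 6+6-1=11
Step 2: prey: 44+22-24=42; pred: 11+14-3=22
Step 3: prey: 42+21-46=17; pred: 22+27-6=43
Step 4: prey: 17+8-36=0; pred: 43+21-12=52
Step 5: prey: 0+0-0=0; pred: 52+0-15=37
Step 6: prey: 0+0-0=0; pred: 37+0-11=26
Step 7: prey: 0+0-0=0; pred: 26+0-7=19
Step 8: prey: 0+0-0=0; pred: 19+0-5=14
Step 9: prey: 0+0-0=0; pred: 14+0-4=10
Step 10: prey: 0+0-0=0; pred: 10+0-3=7
Step 11: prey: 0+0-0=0; pred: 7+0-2=5
Step 12: prey: 0+0-0=0; pred: 5+0-1=4
Max prey = 44 at step 1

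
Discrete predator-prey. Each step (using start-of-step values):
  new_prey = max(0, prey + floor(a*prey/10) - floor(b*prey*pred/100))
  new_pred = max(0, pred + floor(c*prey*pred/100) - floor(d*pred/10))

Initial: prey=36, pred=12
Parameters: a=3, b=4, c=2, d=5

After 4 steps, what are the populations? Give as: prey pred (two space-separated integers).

Step 1: prey: 36+10-17=29; pred: 12+8-6=14
Step 2: prey: 29+8-16=21; pred: 14+8-7=15
Step 3: prey: 21+6-12=15; pred: 15+6-7=14
Step 4: prey: 15+4-8=11; pred: 14+4-7=11

Answer: 11 11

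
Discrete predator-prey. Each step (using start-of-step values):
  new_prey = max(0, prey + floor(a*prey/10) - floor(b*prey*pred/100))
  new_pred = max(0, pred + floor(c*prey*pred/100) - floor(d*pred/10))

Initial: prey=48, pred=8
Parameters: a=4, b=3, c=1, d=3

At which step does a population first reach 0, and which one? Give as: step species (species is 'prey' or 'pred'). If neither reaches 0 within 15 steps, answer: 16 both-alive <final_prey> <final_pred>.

Answer: 16 both-alive 1 3

Derivation:
Step 1: prey: 48+19-11=56; pred: 8+3-2=9
Step 2: prey: 56+22-15=63; pred: 9+5-2=12
Step 3: prey: 63+25-22=66; pred: 12+7-3=16
Step 4: prey: 66+26-31=61; pred: 16+10-4=22
Step 5: prey: 61+24-40=45; pred: 22+13-6=29
Step 6: prey: 45+18-39=24; pred: 29+13-8=34
Step 7: prey: 24+9-24=9; pred: 34+8-10=32
Step 8: prey: 9+3-8=4; pred: 32+2-9=25
Step 9: prey: 4+1-3=2; pred: 25+1-7=19
Step 10: prey: 2+0-1=1; pred: 19+0-5=14
Step 11: prey: 1+0-0=1; pred: 14+0-4=10
Step 12: prey: 1+0-0=1; pred: 10+0-3=7
Step 13: prey: 1+0-0=1; pred: 7+0-2=5
Step 14: prey: 1+0-0=1; pred: 5+0-1=4
Step 15: prey: 1+0-0=1; pred: 4+0-1=3
No extinction within 15 steps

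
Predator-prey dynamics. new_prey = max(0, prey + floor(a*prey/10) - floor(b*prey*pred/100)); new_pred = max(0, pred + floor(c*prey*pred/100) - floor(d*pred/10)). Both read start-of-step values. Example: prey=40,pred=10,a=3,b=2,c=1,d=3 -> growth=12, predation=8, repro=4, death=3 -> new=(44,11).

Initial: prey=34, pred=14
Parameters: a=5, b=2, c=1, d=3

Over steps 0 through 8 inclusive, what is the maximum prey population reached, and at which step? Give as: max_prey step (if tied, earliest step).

Answer: 74 5

Derivation:
Step 1: prey: 34+17-9=42; pred: 14+4-4=14
Step 2: prey: 42+21-11=52; pred: 14+5-4=15
Step 3: prey: 52+26-15=63; pred: 15+7-4=18
Step 4: prey: 63+31-22=72; pred: 18+11-5=24
Step 5: prey: 72+36-34=74; pred: 24+17-7=34
Step 6: prey: 74+37-50=61; pred: 34+25-10=49
Step 7: prey: 61+30-59=32; pred: 49+29-14=64
Step 8: prey: 32+16-40=8; pred: 64+20-19=65
Max prey = 74 at step 5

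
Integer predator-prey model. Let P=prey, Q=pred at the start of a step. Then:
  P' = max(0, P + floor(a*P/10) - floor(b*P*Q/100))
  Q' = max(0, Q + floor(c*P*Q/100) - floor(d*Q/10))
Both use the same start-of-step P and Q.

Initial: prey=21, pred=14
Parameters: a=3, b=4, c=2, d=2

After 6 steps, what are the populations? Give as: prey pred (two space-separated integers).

Step 1: prey: 21+6-11=16; pred: 14+5-2=17
Step 2: prey: 16+4-10=10; pred: 17+5-3=19
Step 3: prey: 10+3-7=6; pred: 19+3-3=19
Step 4: prey: 6+1-4=3; pred: 19+2-3=18
Step 5: prey: 3+0-2=1; pred: 18+1-3=16
Step 6: prey: 1+0-0=1; pred: 16+0-3=13

Answer: 1 13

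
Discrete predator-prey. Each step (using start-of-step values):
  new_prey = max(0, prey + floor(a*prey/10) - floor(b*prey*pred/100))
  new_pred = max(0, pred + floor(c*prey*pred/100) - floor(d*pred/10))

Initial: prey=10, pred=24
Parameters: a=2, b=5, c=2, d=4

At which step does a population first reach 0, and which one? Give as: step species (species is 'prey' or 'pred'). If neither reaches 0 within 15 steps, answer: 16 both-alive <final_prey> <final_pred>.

Step 1: prey: 10+2-12=0; pred: 24+4-9=19
First extinction: prey at step 1

Answer: 1 prey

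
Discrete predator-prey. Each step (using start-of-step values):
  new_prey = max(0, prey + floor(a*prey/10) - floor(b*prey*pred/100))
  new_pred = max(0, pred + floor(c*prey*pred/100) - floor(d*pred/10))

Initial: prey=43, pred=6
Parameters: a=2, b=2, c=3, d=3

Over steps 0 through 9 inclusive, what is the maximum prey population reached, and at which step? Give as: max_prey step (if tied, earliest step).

Step 1: prey: 43+8-5=46; pred: 6+7-1=12
Step 2: prey: 46+9-11=44; pred: 12+16-3=25
Step 3: prey: 44+8-22=30; pred: 25+33-7=51
Step 4: prey: 30+6-30=6; pred: 51+45-15=81
Step 5: prey: 6+1-9=0; pred: 81+14-24=71
Step 6: prey: 0+0-0=0; pred: 71+0-21=50
Step 7: prey: 0+0-0=0; pred: 50+0-15=35
Step 8: prey: 0+0-0=0; pred: 35+0-10=25
Step 9: prey: 0+0-0=0; pred: 25+0-7=18
Max prey = 46 at step 1

Answer: 46 1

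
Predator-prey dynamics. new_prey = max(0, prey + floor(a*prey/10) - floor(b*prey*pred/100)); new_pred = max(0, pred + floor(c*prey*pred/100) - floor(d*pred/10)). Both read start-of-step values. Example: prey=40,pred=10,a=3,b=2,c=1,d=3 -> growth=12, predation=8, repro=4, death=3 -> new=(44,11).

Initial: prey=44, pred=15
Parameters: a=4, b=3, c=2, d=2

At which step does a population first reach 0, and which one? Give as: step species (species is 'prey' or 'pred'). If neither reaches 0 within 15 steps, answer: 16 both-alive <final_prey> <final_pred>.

Answer: 4 prey

Derivation:
Step 1: prey: 44+17-19=42; pred: 15+13-3=25
Step 2: prey: 42+16-31=27; pred: 25+21-5=41
Step 3: prey: 27+10-33=4; pred: 41+22-8=55
Step 4: prey: 4+1-6=0; pred: 55+4-11=48
First extinction: prey at step 4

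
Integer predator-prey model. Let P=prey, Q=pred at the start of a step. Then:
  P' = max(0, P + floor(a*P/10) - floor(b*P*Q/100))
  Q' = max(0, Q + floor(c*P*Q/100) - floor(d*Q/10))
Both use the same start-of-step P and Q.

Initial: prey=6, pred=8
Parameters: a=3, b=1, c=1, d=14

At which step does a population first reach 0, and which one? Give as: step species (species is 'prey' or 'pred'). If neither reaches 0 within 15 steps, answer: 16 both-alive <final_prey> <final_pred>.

Answer: 1 pred

Derivation:
Step 1: prey: 6+1-0=7; pred: 8+0-11=0
First extinction: pred at step 1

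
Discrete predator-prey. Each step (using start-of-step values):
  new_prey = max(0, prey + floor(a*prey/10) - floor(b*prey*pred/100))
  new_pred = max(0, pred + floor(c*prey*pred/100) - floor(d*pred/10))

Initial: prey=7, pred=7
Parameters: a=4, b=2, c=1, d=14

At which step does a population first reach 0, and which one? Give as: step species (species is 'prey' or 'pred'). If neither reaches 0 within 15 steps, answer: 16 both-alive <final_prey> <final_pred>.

Step 1: prey: 7+2-0=9; pred: 7+0-9=0
First extinction: pred at step 1

Answer: 1 pred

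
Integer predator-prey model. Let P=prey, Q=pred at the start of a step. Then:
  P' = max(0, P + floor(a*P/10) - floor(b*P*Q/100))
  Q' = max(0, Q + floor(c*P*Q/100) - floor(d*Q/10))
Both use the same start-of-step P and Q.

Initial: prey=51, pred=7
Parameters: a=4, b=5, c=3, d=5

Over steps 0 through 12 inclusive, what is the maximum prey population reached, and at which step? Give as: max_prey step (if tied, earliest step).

Answer: 54 1

Derivation:
Step 1: prey: 51+20-17=54; pred: 7+10-3=14
Step 2: prey: 54+21-37=38; pred: 14+22-7=29
Step 3: prey: 38+15-55=0; pred: 29+33-14=48
Step 4: prey: 0+0-0=0; pred: 48+0-24=24
Step 5: prey: 0+0-0=0; pred: 24+0-12=12
Step 6: prey: 0+0-0=0; pred: 12+0-6=6
Step 7: prey: 0+0-0=0; pred: 6+0-3=3
Step 8: prey: 0+0-0=0; pred: 3+0-1=2
Step 9: prey: 0+0-0=0; pred: 2+0-1=1
Step 10: prey: 0+0-0=0; pred: 1+0-0=1
Step 11: prey: 0+0-0=0; pred: 1+0-0=1
Step 12: prey: 0+0-0=0; pred: 1+0-0=1
Max prey = 54 at step 1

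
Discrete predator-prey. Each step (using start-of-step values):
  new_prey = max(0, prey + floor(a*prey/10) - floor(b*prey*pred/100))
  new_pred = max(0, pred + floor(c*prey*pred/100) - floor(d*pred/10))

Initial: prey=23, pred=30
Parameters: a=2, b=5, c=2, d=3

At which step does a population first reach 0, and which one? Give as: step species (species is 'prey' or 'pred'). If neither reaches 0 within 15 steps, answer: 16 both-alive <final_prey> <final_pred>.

Step 1: prey: 23+4-34=0; pred: 30+13-9=34
First extinction: prey at step 1

Answer: 1 prey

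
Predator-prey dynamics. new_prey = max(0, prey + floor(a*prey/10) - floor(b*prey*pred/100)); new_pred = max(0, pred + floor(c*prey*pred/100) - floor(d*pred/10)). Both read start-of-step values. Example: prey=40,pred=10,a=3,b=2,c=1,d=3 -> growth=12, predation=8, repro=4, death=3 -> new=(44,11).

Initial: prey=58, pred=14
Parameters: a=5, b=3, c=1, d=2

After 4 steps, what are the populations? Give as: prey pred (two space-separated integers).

Step 1: prey: 58+29-24=63; pred: 14+8-2=20
Step 2: prey: 63+31-37=57; pred: 20+12-4=28
Step 3: prey: 57+28-47=38; pred: 28+15-5=38
Step 4: prey: 38+19-43=14; pred: 38+14-7=45

Answer: 14 45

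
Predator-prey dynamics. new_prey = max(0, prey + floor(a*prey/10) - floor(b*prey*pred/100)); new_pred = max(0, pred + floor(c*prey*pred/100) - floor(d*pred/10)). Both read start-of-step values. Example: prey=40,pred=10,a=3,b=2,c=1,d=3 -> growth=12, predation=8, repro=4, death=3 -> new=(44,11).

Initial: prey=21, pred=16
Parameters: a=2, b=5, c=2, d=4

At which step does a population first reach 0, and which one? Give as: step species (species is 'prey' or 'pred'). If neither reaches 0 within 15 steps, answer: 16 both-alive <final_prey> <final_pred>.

Answer: 16 both-alive 2 2

Derivation:
Step 1: prey: 21+4-16=9; pred: 16+6-6=16
Step 2: prey: 9+1-7=3; pred: 16+2-6=12
Step 3: prey: 3+0-1=2; pred: 12+0-4=8
Step 4: prey: 2+0-0=2; pred: 8+0-3=5
Step 5: prey: 2+0-0=2; pred: 5+0-2=3
Step 6: prey: 2+0-0=2; pred: 3+0-1=2
Step 7: prey: 2+0-0=2; pred: 2+0-0=2
Steps 8-15: state stable at prey=2, pred=2 (no change)
No extinction within 15 steps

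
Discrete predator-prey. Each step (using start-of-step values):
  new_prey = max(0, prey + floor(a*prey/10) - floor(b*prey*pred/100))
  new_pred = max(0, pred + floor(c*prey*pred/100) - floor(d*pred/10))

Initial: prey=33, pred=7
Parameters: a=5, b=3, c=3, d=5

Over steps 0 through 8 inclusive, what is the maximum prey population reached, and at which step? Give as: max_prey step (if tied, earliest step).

Answer: 52 2

Derivation:
Step 1: prey: 33+16-6=43; pred: 7+6-3=10
Step 2: prey: 43+21-12=52; pred: 10+12-5=17
Step 3: prey: 52+26-26=52; pred: 17+26-8=35
Step 4: prey: 52+26-54=24; pred: 35+54-17=72
Step 5: prey: 24+12-51=0; pred: 72+51-36=87
Step 6: prey: 0+0-0=0; pred: 87+0-43=44
Step 7: prey: 0+0-0=0; pred: 44+0-22=22
Step 8: prey: 0+0-0=0; pred: 22+0-11=11
Max prey = 52 at step 2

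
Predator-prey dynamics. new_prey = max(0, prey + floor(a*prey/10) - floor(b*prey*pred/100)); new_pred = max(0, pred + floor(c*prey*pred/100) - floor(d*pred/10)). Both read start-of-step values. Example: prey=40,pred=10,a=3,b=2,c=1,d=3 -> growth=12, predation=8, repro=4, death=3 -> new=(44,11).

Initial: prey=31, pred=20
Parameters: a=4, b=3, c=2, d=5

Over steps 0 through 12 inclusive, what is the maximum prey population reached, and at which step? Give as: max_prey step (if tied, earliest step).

Answer: 48 12

Derivation:
Step 1: prey: 31+12-18=25; pred: 20+12-10=22
Step 2: prey: 25+10-16=19; pred: 22+11-11=22
Step 3: prey: 19+7-12=14; pred: 22+8-11=19
Step 4: prey: 14+5-7=12; pred: 19+5-9=15
Step 5: prey: 12+4-5=11; pred: 15+3-7=11
Step 6: prey: 11+4-3=12; pred: 11+2-5=8
Step 7: prey: 12+4-2=14; pred: 8+1-4=5
Step 8: prey: 14+5-2=17; pred: 5+1-2=4
Step 9: prey: 17+6-2=21; pred: 4+1-2=3
Step 10: prey: 21+8-1=28; pred: 3+1-1=3
Step 11: prey: 28+11-2=37; pred: 3+1-1=3
Step 12: prey: 37+14-3=48; pred: 3+2-1=4
Max prey = 48 at step 12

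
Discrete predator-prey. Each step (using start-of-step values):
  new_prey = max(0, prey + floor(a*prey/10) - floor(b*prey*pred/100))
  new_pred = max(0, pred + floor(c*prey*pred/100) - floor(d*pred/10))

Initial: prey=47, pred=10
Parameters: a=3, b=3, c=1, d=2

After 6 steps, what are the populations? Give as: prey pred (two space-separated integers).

Answer: 11 23

Derivation:
Step 1: prey: 47+14-14=47; pred: 10+4-2=12
Step 2: prey: 47+14-16=45; pred: 12+5-2=15
Step 3: prey: 45+13-20=38; pred: 15+6-3=18
Step 4: prey: 38+11-20=29; pred: 18+6-3=21
Step 5: prey: 29+8-18=19; pred: 21+6-4=23
Step 6: prey: 19+5-13=11; pred: 23+4-4=23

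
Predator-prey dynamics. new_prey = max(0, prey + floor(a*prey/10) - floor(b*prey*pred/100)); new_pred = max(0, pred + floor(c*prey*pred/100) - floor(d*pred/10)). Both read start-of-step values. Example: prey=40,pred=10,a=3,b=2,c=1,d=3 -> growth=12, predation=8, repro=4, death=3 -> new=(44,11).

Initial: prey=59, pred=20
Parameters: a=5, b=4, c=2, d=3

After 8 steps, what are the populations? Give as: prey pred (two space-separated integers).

Step 1: prey: 59+29-47=41; pred: 20+23-6=37
Step 2: prey: 41+20-60=1; pred: 37+30-11=56
Step 3: prey: 1+0-2=0; pred: 56+1-16=41
Step 4: prey: 0+0-0=0; pred: 41+0-12=29
Step 5: prey: 0+0-0=0; pred: 29+0-8=21
Step 6: prey: 0+0-0=0; pred: 21+0-6=15
Step 7: prey: 0+0-0=0; pred: 15+0-4=11
Step 8: prey: 0+0-0=0; pred: 11+0-3=8

Answer: 0 8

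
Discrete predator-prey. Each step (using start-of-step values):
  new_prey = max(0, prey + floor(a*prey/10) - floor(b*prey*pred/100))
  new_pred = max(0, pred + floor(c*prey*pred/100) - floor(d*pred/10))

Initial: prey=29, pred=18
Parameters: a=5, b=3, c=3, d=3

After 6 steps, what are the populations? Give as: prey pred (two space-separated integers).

Step 1: prey: 29+14-15=28; pred: 18+15-5=28
Step 2: prey: 28+14-23=19; pred: 28+23-8=43
Step 3: prey: 19+9-24=4; pred: 43+24-12=55
Step 4: prey: 4+2-6=0; pred: 55+6-16=45
Step 5: prey: 0+0-0=0; pred: 45+0-13=32
Step 6: prey: 0+0-0=0; pred: 32+0-9=23

Answer: 0 23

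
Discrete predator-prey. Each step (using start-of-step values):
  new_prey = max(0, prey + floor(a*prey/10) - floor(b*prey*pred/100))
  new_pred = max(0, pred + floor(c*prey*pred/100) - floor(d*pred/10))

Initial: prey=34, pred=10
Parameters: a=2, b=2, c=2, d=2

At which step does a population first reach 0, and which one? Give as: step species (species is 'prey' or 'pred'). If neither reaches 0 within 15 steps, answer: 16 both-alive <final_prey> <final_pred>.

Step 1: prey: 34+6-6=34; pred: 10+6-2=14
Step 2: prey: 34+6-9=31; pred: 14+9-2=21
Step 3: prey: 31+6-13=24; pred: 21+13-4=30
Step 4: prey: 24+4-14=14; pred: 30+14-6=38
Step 5: prey: 14+2-10=6; pred: 38+10-7=41
Step 6: prey: 6+1-4=3; pred: 41+4-8=37
Step 7: prey: 3+0-2=1; pred: 37+2-7=32
Step 8: prey: 1+0-0=1; pred: 32+0-6=26
Step 9: prey: 1+0-0=1; pred: 26+0-5=21
Step 10: prey: 1+0-0=1; pred: 21+0-4=17
Step 11: prey: 1+0-0=1; pred: 17+0-3=14
Step 12: prey: 1+0-0=1; pred: 14+0-2=12
Step 13: prey: 1+0-0=1; pred: 12+0-2=10
Step 14: prey: 1+0-0=1; pred: 10+0-2=8
Step 15: prey: 1+0-0=1; pred: 8+0-1=7
No extinction within 15 steps

Answer: 16 both-alive 1 7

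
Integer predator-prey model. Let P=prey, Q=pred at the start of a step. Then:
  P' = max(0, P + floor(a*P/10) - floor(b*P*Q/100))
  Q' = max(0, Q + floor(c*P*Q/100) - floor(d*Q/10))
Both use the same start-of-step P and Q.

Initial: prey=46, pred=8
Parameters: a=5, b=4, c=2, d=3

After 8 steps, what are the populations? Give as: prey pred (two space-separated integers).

Step 1: prey: 46+23-14=55; pred: 8+7-2=13
Step 2: prey: 55+27-28=54; pred: 13+14-3=24
Step 3: prey: 54+27-51=30; pred: 24+25-7=42
Step 4: prey: 30+15-50=0; pred: 42+25-12=55
Step 5: prey: 0+0-0=0; pred: 55+0-16=39
Step 6: prey: 0+0-0=0; pred: 39+0-11=28
Step 7: prey: 0+0-0=0; pred: 28+0-8=20
Step 8: prey: 0+0-0=0; pred: 20+0-6=14

Answer: 0 14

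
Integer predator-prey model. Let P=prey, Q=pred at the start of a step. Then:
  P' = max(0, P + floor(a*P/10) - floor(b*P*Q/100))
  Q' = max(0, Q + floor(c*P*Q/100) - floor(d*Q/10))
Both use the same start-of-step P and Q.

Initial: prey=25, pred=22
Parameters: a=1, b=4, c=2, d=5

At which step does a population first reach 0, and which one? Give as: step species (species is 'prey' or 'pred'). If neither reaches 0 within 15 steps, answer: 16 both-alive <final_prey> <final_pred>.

Step 1: prey: 25+2-22=5; pred: 22+11-11=22
Step 2: prey: 5+0-4=1; pred: 22+2-11=13
Step 3: prey: 1+0-0=1; pred: 13+0-6=7
Step 4: prey: 1+0-0=1; pred: 7+0-3=4
Step 5: prey: 1+0-0=1; pred: 4+0-2=2
Step 6: prey: 1+0-0=1; pred: 2+0-1=1
Step 7: prey: 1+0-0=1; pred: 1+0-0=1
Steps 8-15: state stable at prey=1, pred=1 (no change)
No extinction within 15 steps

Answer: 16 both-alive 1 1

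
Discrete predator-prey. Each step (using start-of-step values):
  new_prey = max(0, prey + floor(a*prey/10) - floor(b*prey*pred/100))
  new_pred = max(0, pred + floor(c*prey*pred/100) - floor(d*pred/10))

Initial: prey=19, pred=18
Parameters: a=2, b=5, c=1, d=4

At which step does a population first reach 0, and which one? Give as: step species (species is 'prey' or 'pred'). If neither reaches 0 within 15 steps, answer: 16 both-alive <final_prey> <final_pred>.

Answer: 16 both-alive 2 2

Derivation:
Step 1: prey: 19+3-17=5; pred: 18+3-7=14
Step 2: prey: 5+1-3=3; pred: 14+0-5=9
Step 3: prey: 3+0-1=2; pred: 9+0-3=6
Step 4: prey: 2+0-0=2; pred: 6+0-2=4
Step 5: prey: 2+0-0=2; pred: 4+0-1=3
Step 6: prey: 2+0-0=2; pred: 3+0-1=2
Step 7: prey: 2+0-0=2; pred: 2+0-0=2
Steps 8-15: state stable at prey=2, pred=2 (no change)
No extinction within 15 steps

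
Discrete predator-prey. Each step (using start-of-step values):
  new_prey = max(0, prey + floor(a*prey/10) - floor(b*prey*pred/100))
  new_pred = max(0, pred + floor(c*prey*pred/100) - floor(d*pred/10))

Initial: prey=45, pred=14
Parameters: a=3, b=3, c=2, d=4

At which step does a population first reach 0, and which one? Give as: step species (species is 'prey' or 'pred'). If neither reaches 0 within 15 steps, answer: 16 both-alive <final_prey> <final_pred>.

Step 1: prey: 45+13-18=40; pred: 14+12-5=21
Step 2: prey: 40+12-25=27; pred: 21+16-8=29
Step 3: prey: 27+8-23=12; pred: 29+15-11=33
Step 4: prey: 12+3-11=4; pred: 33+7-13=27
Step 5: prey: 4+1-3=2; pred: 27+2-10=19
Step 6: prey: 2+0-1=1; pred: 19+0-7=12
Step 7: prey: 1+0-0=1; pred: 12+0-4=8
Step 8: prey: 1+0-0=1; pred: 8+0-3=5
Step 9: prey: 1+0-0=1; pred: 5+0-2=3
Step 10: prey: 1+0-0=1; pred: 3+0-1=2
Step 11: prey: 1+0-0=1; pred: 2+0-0=2
Steps 12-15: state stable at prey=1, pred=2 (no change)
No extinction within 15 steps

Answer: 16 both-alive 1 2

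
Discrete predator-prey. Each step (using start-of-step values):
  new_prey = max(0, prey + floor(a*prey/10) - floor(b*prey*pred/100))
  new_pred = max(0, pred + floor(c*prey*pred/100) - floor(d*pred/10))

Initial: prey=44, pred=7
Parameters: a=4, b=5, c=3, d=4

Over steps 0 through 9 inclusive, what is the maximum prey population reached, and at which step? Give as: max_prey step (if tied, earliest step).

Answer: 46 1

Derivation:
Step 1: prey: 44+17-15=46; pred: 7+9-2=14
Step 2: prey: 46+18-32=32; pred: 14+19-5=28
Step 3: prey: 32+12-44=0; pred: 28+26-11=43
Step 4: prey: 0+0-0=0; pred: 43+0-17=26
Step 5: prey: 0+0-0=0; pred: 26+0-10=16
Step 6: prey: 0+0-0=0; pred: 16+0-6=10
Step 7: prey: 0+0-0=0; pred: 10+0-4=6
Step 8: prey: 0+0-0=0; pred: 6+0-2=4
Step 9: prey: 0+0-0=0; pred: 4+0-1=3
Max prey = 46 at step 1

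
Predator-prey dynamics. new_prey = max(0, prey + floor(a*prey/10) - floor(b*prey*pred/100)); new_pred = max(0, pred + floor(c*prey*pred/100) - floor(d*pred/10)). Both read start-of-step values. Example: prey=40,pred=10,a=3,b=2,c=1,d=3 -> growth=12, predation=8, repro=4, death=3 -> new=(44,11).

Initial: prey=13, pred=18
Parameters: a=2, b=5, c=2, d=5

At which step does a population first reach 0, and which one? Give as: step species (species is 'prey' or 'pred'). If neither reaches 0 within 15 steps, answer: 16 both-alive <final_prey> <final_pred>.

Step 1: prey: 13+2-11=4; pred: 18+4-9=13
Step 2: prey: 4+0-2=2; pred: 13+1-6=8
Step 3: prey: 2+0-0=2; pred: 8+0-4=4
Step 4: prey: 2+0-0=2; pred: 4+0-2=2
Step 5: prey: 2+0-0=2; pred: 2+0-1=1
Step 6: prey: 2+0-0=2; pred: 1+0-0=1
Steps 7-15: state stable at prey=2, pred=1 (no change)
No extinction within 15 steps

Answer: 16 both-alive 2 1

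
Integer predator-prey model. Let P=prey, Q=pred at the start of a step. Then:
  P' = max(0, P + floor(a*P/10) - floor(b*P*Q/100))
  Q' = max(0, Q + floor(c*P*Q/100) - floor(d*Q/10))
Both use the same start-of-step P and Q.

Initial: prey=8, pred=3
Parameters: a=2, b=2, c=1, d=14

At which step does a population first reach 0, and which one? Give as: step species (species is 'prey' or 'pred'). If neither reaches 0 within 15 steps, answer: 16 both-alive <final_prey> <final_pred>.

Answer: 1 pred

Derivation:
Step 1: prey: 8+1-0=9; pred: 3+0-4=0
First extinction: pred at step 1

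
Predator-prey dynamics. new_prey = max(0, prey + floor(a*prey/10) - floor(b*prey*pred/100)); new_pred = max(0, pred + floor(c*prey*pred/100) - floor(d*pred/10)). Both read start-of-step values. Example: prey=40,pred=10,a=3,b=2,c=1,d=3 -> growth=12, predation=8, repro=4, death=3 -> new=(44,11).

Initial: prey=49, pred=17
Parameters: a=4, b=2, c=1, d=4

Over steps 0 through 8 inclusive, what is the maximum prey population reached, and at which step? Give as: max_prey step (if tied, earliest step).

Answer: 53 2

Derivation:
Step 1: prey: 49+19-16=52; pred: 17+8-6=19
Step 2: prey: 52+20-19=53; pred: 19+9-7=21
Step 3: prey: 53+21-22=52; pred: 21+11-8=24
Step 4: prey: 52+20-24=48; pred: 24+12-9=27
Step 5: prey: 48+19-25=42; pred: 27+12-10=29
Step 6: prey: 42+16-24=34; pred: 29+12-11=30
Step 7: prey: 34+13-20=27; pred: 30+10-12=28
Step 8: prey: 27+10-15=22; pred: 28+7-11=24
Max prey = 53 at step 2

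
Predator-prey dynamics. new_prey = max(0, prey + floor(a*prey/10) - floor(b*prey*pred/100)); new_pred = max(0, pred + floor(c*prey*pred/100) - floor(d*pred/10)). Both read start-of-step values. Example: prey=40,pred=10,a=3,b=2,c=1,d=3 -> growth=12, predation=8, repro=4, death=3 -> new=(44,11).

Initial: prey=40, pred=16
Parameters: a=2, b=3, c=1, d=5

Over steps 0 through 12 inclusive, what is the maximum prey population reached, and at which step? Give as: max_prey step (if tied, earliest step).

Step 1: prey: 40+8-19=29; pred: 16+6-8=14
Step 2: prey: 29+5-12=22; pred: 14+4-7=11
Step 3: prey: 22+4-7=19; pred: 11+2-5=8
Step 4: prey: 19+3-4=18; pred: 8+1-4=5
Step 5: prey: 18+3-2=19; pred: 5+0-2=3
Step 6: prey: 19+3-1=21; pred: 3+0-1=2
Step 7: prey: 21+4-1=24; pred: 2+0-1=1
Step 8: prey: 24+4-0=28; pred: 1+0-0=1
Step 9: prey: 28+5-0=33; pred: 1+0-0=1
Step 10: prey: 33+6-0=39; pred: 1+0-0=1
Step 11: prey: 39+7-1=45; pred: 1+0-0=1
Step 12: prey: 45+9-1=53; pred: 1+0-0=1
Max prey = 53 at step 12

Answer: 53 12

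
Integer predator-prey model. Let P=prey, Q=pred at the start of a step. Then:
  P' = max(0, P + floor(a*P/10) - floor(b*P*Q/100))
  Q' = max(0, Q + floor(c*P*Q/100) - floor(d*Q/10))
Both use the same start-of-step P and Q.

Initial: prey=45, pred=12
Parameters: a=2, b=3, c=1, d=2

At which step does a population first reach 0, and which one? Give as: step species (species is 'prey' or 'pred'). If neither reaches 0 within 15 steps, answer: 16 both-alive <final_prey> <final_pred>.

Answer: 16 both-alive 3 4

Derivation:
Step 1: prey: 45+9-16=38; pred: 12+5-2=15
Step 2: prey: 38+7-17=28; pred: 15+5-3=17
Step 3: prey: 28+5-14=19; pred: 17+4-3=18
Step 4: prey: 19+3-10=12; pred: 18+3-3=18
Step 5: prey: 12+2-6=8; pred: 18+2-3=17
Step 6: prey: 8+1-4=5; pred: 17+1-3=15
Step 7: prey: 5+1-2=4; pred: 15+0-3=12
Step 8: prey: 4+0-1=3; pred: 12+0-2=10
Step 9: prey: 3+0-0=3; pred: 10+0-2=8
Step 10: prey: 3+0-0=3; pred: 8+0-1=7
Step 11: prey: 3+0-0=3; pred: 7+0-1=6
Step 12: prey: 3+0-0=3; pred: 6+0-1=5
Step 13: prey: 3+0-0=3; pred: 5+0-1=4
Step 14: prey: 3+0-0=3; pred: 4+0-0=4
Steps 15-15: state stable at prey=3, pred=4 (no change)
No extinction within 15 steps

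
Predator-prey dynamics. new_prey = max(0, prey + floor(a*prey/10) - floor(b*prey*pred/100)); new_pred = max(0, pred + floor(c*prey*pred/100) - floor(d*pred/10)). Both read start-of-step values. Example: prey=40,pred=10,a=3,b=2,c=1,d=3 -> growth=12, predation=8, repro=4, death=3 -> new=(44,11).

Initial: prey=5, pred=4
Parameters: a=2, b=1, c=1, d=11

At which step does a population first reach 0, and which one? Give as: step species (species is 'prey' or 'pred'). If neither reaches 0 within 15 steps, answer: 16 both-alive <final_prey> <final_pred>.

Step 1: prey: 5+1-0=6; pred: 4+0-4=0
First extinction: pred at step 1

Answer: 1 pred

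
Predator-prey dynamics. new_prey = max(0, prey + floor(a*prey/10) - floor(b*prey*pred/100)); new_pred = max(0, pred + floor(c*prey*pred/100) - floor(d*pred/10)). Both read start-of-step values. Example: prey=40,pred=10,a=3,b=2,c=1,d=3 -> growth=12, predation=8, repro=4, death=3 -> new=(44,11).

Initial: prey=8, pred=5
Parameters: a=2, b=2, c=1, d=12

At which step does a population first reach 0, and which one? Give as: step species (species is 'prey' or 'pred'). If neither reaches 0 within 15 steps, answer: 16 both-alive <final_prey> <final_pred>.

Answer: 1 pred

Derivation:
Step 1: prey: 8+1-0=9; pred: 5+0-6=0
First extinction: pred at step 1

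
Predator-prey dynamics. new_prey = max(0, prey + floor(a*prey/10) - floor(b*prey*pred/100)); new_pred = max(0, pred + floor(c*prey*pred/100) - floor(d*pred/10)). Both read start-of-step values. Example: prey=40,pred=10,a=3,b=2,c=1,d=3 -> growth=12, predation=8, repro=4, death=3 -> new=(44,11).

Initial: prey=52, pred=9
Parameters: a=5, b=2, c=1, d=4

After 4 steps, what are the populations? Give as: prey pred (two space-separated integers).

Answer: 130 31

Derivation:
Step 1: prey: 52+26-9=69; pred: 9+4-3=10
Step 2: prey: 69+34-13=90; pred: 10+6-4=12
Step 3: prey: 90+45-21=114; pred: 12+10-4=18
Step 4: prey: 114+57-41=130; pred: 18+20-7=31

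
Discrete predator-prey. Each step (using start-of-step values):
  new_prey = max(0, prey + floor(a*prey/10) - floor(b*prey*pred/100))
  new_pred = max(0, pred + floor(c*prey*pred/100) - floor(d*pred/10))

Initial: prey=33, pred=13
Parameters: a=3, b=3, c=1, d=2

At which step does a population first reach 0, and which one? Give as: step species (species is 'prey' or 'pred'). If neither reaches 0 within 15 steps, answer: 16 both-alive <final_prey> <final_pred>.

Answer: 16 both-alive 14 5

Derivation:
Step 1: prey: 33+9-12=30; pred: 13+4-2=15
Step 2: prey: 30+9-13=26; pred: 15+4-3=16
Step 3: prey: 26+7-12=21; pred: 16+4-3=17
Step 4: prey: 21+6-10=17; pred: 17+3-3=17
Step 5: prey: 17+5-8=14; pred: 17+2-3=16
Step 6: prey: 14+4-6=12; pred: 16+2-3=15
Step 7: prey: 12+3-5=10; pred: 15+1-3=13
Step 8: prey: 10+3-3=10; pred: 13+1-2=12
Step 9: prey: 10+3-3=10; pred: 12+1-2=11
Step 10: prey: 10+3-3=10; pred: 11+1-2=10
Step 11: prey: 10+3-3=10; pred: 10+1-2=9
Step 12: prey: 10+3-2=11; pred: 9+0-1=8
Step 13: prey: 11+3-2=12; pred: 8+0-1=7
Step 14: prey: 12+3-2=13; pred: 7+0-1=6
Step 15: prey: 13+3-2=14; pred: 6+0-1=5
No extinction within 15 steps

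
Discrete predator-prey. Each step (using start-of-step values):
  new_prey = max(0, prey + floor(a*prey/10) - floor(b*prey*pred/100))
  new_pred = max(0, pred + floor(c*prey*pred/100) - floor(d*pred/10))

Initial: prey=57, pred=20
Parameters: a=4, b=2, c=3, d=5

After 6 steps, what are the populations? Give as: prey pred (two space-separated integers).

Answer: 0 17

Derivation:
Step 1: prey: 57+22-22=57; pred: 20+34-10=44
Step 2: prey: 57+22-50=29; pred: 44+75-22=97
Step 3: prey: 29+11-56=0; pred: 97+84-48=133
Step 4: prey: 0+0-0=0; pred: 133+0-66=67
Step 5: prey: 0+0-0=0; pred: 67+0-33=34
Step 6: prey: 0+0-0=0; pred: 34+0-17=17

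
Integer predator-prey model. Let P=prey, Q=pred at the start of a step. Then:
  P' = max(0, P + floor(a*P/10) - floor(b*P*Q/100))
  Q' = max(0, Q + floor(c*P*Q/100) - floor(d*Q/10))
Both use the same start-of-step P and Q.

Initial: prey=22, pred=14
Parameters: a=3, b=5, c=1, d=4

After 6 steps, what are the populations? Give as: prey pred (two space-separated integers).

Step 1: prey: 22+6-15=13; pred: 14+3-5=12
Step 2: prey: 13+3-7=9; pred: 12+1-4=9
Step 3: prey: 9+2-4=7; pred: 9+0-3=6
Step 4: prey: 7+2-2=7; pred: 6+0-2=4
Step 5: prey: 7+2-1=8; pred: 4+0-1=3
Step 6: prey: 8+2-1=9; pred: 3+0-1=2

Answer: 9 2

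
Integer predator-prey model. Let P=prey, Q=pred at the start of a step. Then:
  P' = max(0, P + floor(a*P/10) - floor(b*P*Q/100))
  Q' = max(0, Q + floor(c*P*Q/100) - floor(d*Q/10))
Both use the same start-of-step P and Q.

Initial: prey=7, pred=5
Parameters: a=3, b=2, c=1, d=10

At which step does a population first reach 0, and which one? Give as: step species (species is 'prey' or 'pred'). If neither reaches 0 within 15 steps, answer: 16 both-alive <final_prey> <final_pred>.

Answer: 1 pred

Derivation:
Step 1: prey: 7+2-0=9; pred: 5+0-5=0
First extinction: pred at step 1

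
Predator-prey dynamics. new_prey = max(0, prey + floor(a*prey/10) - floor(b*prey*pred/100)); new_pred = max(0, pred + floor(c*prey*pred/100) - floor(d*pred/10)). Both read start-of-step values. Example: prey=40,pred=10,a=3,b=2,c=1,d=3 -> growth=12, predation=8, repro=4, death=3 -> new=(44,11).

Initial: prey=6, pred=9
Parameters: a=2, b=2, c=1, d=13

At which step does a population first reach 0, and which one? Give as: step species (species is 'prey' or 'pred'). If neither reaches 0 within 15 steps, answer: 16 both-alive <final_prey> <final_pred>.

Step 1: prey: 6+1-1=6; pred: 9+0-11=0
First extinction: pred at step 1

Answer: 1 pred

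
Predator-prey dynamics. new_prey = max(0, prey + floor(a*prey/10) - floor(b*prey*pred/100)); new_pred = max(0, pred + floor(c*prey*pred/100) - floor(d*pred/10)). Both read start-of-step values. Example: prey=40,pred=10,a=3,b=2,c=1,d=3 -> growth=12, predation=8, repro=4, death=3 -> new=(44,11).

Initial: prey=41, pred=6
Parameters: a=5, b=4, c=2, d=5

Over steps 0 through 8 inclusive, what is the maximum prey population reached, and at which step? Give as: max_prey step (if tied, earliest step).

Answer: 68 3

Derivation:
Step 1: prey: 41+20-9=52; pred: 6+4-3=7
Step 2: prey: 52+26-14=64; pred: 7+7-3=11
Step 3: prey: 64+32-28=68; pred: 11+14-5=20
Step 4: prey: 68+34-54=48; pred: 20+27-10=37
Step 5: prey: 48+24-71=1; pred: 37+35-18=54
Step 6: prey: 1+0-2=0; pred: 54+1-27=28
Step 7: prey: 0+0-0=0; pred: 28+0-14=14
Step 8: prey: 0+0-0=0; pred: 14+0-7=7
Max prey = 68 at step 3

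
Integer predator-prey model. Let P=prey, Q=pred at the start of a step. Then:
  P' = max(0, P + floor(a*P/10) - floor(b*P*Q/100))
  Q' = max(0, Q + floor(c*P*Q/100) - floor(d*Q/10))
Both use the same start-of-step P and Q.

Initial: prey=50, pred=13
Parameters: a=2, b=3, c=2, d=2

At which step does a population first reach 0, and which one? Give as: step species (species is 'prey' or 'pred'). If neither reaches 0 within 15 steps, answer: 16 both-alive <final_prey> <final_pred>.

Answer: 4 prey

Derivation:
Step 1: prey: 50+10-19=41; pred: 13+13-2=24
Step 2: prey: 41+8-29=20; pred: 24+19-4=39
Step 3: prey: 20+4-23=1; pred: 39+15-7=47
Step 4: prey: 1+0-1=0; pred: 47+0-9=38
First extinction: prey at step 4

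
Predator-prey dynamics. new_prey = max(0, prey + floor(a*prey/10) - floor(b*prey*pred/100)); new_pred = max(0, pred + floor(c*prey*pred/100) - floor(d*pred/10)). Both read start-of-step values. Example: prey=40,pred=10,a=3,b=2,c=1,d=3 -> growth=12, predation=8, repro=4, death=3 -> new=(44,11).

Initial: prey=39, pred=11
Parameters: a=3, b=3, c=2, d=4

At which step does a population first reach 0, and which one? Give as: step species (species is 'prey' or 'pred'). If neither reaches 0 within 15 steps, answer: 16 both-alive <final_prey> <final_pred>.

Answer: 16 both-alive 18 2

Derivation:
Step 1: prey: 39+11-12=38; pred: 11+8-4=15
Step 2: prey: 38+11-17=32; pred: 15+11-6=20
Step 3: prey: 32+9-19=22; pred: 20+12-8=24
Step 4: prey: 22+6-15=13; pred: 24+10-9=25
Step 5: prey: 13+3-9=7; pred: 25+6-10=21
Step 6: prey: 7+2-4=5; pred: 21+2-8=15
Step 7: prey: 5+1-2=4; pred: 15+1-6=10
Step 8: prey: 4+1-1=4; pred: 10+0-4=6
Step 9: prey: 4+1-0=5; pred: 6+0-2=4
Step 10: prey: 5+1-0=6; pred: 4+0-1=3
Step 11: prey: 6+1-0=7; pred: 3+0-1=2
Step 12: prey: 7+2-0=9; pred: 2+0-0=2
Step 13: prey: 9+2-0=11; pred: 2+0-0=2
Step 14: prey: 11+3-0=14; pred: 2+0-0=2
Step 15: prey: 14+4-0=18; pred: 2+0-0=2
No extinction within 15 steps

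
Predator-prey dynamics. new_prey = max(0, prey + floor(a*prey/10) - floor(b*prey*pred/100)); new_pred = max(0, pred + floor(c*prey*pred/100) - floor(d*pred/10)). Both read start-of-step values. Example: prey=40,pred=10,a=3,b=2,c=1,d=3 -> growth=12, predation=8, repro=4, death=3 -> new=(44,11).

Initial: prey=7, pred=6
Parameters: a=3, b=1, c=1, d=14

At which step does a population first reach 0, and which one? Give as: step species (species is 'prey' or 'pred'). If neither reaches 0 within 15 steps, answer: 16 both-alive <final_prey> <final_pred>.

Answer: 1 pred

Derivation:
Step 1: prey: 7+2-0=9; pred: 6+0-8=0
First extinction: pred at step 1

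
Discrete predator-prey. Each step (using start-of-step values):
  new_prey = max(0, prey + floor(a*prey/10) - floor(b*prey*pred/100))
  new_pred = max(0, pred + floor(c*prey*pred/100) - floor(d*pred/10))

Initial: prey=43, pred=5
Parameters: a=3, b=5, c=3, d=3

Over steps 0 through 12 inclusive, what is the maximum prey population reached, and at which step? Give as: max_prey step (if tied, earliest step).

Step 1: prey: 43+12-10=45; pred: 5+6-1=10
Step 2: prey: 45+13-22=36; pred: 10+13-3=20
Step 3: prey: 36+10-36=10; pred: 20+21-6=35
Step 4: prey: 10+3-17=0; pred: 35+10-10=35
Step 5: prey: 0+0-0=0; pred: 35+0-10=25
Step 6: prey: 0+0-0=0; pred: 25+0-7=18
Step 7: prey: 0+0-0=0; pred: 18+0-5=13
Step 8: prey: 0+0-0=0; pred: 13+0-3=10
Step 9: prey: 0+0-0=0; pred: 10+0-3=7
Step 10: prey: 0+0-0=0; pred: 7+0-2=5
Step 11: prey: 0+0-0=0; pred: 5+0-1=4
Step 12: prey: 0+0-0=0; pred: 4+0-1=3
Max prey = 45 at step 1

Answer: 45 1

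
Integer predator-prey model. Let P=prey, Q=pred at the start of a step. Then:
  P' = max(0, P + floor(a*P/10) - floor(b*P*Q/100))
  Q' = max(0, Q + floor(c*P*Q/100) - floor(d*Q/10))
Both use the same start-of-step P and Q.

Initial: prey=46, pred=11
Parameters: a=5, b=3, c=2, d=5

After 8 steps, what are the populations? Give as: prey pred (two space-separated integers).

Step 1: prey: 46+23-15=54; pred: 11+10-5=16
Step 2: prey: 54+27-25=56; pred: 16+17-8=25
Step 3: prey: 56+28-42=42; pred: 25+28-12=41
Step 4: prey: 42+21-51=12; pred: 41+34-20=55
Step 5: prey: 12+6-19=0; pred: 55+13-27=41
Step 6: prey: 0+0-0=0; pred: 41+0-20=21
Step 7: prey: 0+0-0=0; pred: 21+0-10=11
Step 8: prey: 0+0-0=0; pred: 11+0-5=6

Answer: 0 6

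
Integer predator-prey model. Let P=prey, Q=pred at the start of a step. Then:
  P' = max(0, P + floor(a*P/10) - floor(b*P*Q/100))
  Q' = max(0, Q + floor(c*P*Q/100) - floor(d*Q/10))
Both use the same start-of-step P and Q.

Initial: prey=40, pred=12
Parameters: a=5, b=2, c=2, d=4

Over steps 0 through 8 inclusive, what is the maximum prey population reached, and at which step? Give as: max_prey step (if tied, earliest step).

Step 1: prey: 40+20-9=51; pred: 12+9-4=17
Step 2: prey: 51+25-17=59; pred: 17+17-6=28
Step 3: prey: 59+29-33=55; pred: 28+33-11=50
Step 4: prey: 55+27-55=27; pred: 50+55-20=85
Step 5: prey: 27+13-45=0; pred: 85+45-34=96
Step 6: prey: 0+0-0=0; pred: 96+0-38=58
Step 7: prey: 0+0-0=0; pred: 58+0-23=35
Step 8: prey: 0+0-0=0; pred: 35+0-14=21
Max prey = 59 at step 2

Answer: 59 2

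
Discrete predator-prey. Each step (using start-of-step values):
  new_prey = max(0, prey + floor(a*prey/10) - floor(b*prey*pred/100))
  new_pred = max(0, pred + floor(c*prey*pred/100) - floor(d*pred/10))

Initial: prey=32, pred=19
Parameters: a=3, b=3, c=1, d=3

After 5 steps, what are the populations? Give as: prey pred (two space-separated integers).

Answer: 10 10

Derivation:
Step 1: prey: 32+9-18=23; pred: 19+6-5=20
Step 2: prey: 23+6-13=16; pred: 20+4-6=18
Step 3: prey: 16+4-8=12; pred: 18+2-5=15
Step 4: prey: 12+3-5=10; pred: 15+1-4=12
Step 5: prey: 10+3-3=10; pred: 12+1-3=10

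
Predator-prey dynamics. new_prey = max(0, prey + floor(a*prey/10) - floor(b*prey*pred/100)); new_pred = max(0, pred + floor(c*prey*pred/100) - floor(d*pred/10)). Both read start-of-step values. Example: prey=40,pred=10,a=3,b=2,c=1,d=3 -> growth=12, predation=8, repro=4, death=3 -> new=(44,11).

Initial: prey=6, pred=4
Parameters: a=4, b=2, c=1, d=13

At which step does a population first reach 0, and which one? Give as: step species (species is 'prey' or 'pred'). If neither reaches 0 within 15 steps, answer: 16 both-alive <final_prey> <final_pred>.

Answer: 1 pred

Derivation:
Step 1: prey: 6+2-0=8; pred: 4+0-5=0
First extinction: pred at step 1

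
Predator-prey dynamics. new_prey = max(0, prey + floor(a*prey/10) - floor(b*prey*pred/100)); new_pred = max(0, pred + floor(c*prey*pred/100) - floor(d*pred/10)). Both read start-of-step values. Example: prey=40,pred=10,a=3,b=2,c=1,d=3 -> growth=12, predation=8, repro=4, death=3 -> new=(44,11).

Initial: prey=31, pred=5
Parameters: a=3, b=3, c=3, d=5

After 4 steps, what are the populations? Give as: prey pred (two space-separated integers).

Answer: 29 29

Derivation:
Step 1: prey: 31+9-4=36; pred: 5+4-2=7
Step 2: prey: 36+10-7=39; pred: 7+7-3=11
Step 3: prey: 39+11-12=38; pred: 11+12-5=18
Step 4: prey: 38+11-20=29; pred: 18+20-9=29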